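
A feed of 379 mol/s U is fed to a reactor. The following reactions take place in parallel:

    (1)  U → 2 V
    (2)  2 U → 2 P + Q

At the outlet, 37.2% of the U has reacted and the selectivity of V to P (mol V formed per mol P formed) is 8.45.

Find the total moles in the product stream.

506 mol/s

Conversion of U: U consumed = 0.372 × 379 = 141 mol/s = 1ξ₁ + 2ξ₂.
Selectivity: 2ξ₁ / (2ξ₂) = 8.45 → ξ₁ = 8.45 ξ₂.
Substitute: (1·8.45 + 2) ξ₂ = 141 → ξ₂ = 13.49 mol/s, ξ₁ = 114 mol/s.
Outlet amounts (n = n₀ + Σ ν·ξ):
  U: 379 − 1(114) − 2(13.49) = 238
  V: 0 + 2(114) = 228
  P: 0 + 2(13.49) = 26.98
  Q: 0 + 1(13.49) = 13.49
Total out = 238 + 228 + 26.98 + 13.49 = 506.5 mol/s.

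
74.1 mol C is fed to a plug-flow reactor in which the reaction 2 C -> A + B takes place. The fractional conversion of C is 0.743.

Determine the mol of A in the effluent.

27.5 mol

C reacted = 0.743 × 74.1 = 55.06 mol; ν_C = −2, so ξ = 55.06/2 = 27.53 mol.
Outlet amounts (n = n₀ + ν ξ):
  C: 74.1 − 2(27.53) = 19.04
  A: 0 + 1(27.53) = 27.53
  B: 0 + 1(27.53) = 27.53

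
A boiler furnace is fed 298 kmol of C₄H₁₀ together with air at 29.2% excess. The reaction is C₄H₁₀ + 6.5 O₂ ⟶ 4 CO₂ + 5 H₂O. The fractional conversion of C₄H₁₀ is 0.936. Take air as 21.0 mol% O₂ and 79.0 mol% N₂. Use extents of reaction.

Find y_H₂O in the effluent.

Stoichiometric O₂ = 6.5 × 298 = 1937 kmol; O₂ fed = 1937 × 1.292 = 2503 kmol.
N₂ fed = 2503 × 79/21 = 9415 kmol.
Fuel reacted = 0.936 × 298 → ξ = 278.9 kmol.
Outlet (n = n₀ + ν ξ):
  C₄H₁₀: 298 − 1(278.9) = 19.07
  O₂: 2503 − 6.5(278.9) = 689.6
  N₂: 9415 (inert)
  CO₂: 0 + 4(278.9) = 1116
  H₂O: 0 + 5(278.9) = 1395
Total out = 12630 kmol; y_H₂O = 1395 / 12630 = 0.1104.

0.11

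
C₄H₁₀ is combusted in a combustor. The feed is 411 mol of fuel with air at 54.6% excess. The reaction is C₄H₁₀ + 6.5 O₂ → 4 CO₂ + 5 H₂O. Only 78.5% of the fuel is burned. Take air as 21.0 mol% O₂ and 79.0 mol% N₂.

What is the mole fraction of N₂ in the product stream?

Stoichiometric O₂ = 6.5 × 411 = 2672 mol; O₂ fed = 2672 × 1.546 = 4130 mol.
N₂ fed = 4130 × 79/21 = 15540 mol.
Fuel reacted = 0.785 × 411 → ξ = 322.6 mol.
Outlet (n = n₀ + ν ξ):
  C₄H₁₀: 411 − 1(322.6) = 88.37
  O₂: 4130 − 6.5(322.6) = 2033
  N₂: 15540 (inert)
  CO₂: 0 + 4(322.6) = 1291
  H₂O: 0 + 5(322.6) = 1613
Total out = 20560 mol; y_N₂ = 15540 / 20560 = 0.7556.

0.756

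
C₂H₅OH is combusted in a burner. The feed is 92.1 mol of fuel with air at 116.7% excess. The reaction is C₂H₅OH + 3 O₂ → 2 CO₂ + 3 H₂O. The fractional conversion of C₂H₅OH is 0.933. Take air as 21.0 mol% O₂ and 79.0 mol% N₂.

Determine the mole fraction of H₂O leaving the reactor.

0.0851

Stoichiometric O₂ = 3 × 92.1 = 276.3 mol; O₂ fed = 276.3 × 2.167 = 598.7 mol.
N₂ fed = 598.7 × 79/21 = 2252 mol.
Fuel reacted = 0.933 × 92.1 → ξ = 85.93 mol.
Outlet (n = n₀ + ν ξ):
  C₂H₅OH: 92.1 − 1(85.93) = 6.171
  O₂: 598.7 − 3(85.93) = 341
  N₂: 2252 (inert)
  CO₂: 0 + 2(85.93) = 171.9
  H₂O: 0 + 3(85.93) = 257.8
Total out = 3029 mol; y_H₂O = 257.8 / 3029 = 0.0851.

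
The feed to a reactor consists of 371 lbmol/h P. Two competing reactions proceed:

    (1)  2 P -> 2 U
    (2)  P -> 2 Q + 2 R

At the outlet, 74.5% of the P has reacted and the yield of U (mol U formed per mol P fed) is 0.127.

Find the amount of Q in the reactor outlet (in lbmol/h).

459 lbmol/h

Yield of U: 2ξ₁ / 371 = 0.127 → ξ₁ = 23.56 lbmol/h.
Conversion of P: 2ξ₁ + 1ξ₂ = 0.745 × 371 = 276.4 → ξ₂ = 229.3 lbmol/h.
Outlet amounts (n = n₀ + Σ ν·ξ):
  P: 371 − 2(23.56) − 1(229.3) = 94.61
  U: 0 + 2(23.56) = 47.12
  Q: 0 + 2(229.3) = 458.6
  R: 0 + 2(229.3) = 458.6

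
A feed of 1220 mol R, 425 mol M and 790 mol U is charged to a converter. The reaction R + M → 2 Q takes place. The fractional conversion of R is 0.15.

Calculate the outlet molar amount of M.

R reacted = 0.15 × 1220 = 183 mol; ν_R = −1, so ξ = 183/1 = 183 mol.
Outlet amounts (n = n₀ + ν ξ):
  R: 1220 − 1(183) = 1037
  M: 425 − 1(183) = 242
  Q: 0 + 2(183) = 366
  U: 790 (inert)

242 mol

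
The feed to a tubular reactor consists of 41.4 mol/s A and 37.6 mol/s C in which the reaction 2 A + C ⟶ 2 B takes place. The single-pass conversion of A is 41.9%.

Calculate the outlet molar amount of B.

17.3 mol/s

A reacted = 0.419 × 41.4 = 17.35 mol/s; ν_A = −2, so ξ = 17.35/2 = 8.673 mol/s.
Outlet amounts (n = n₀ + ν ξ):
  A: 41.4 − 2(8.673) = 24.05
  C: 37.6 − 1(8.673) = 28.93
  B: 0 + 2(8.673) = 17.35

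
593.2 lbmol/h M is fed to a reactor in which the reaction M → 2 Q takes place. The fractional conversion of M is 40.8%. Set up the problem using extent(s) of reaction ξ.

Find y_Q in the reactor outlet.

0.58

M reacted = 0.408 × 593.2 = 242 lbmol/h; ν_M = −1, so ξ = 242/1 = 242 lbmol/h.
Outlet amounts (n = n₀ + ν ξ):
  M: 593.2 − 1(242) = 351.2
  Q: 0 + 2(242) = 484.1
Total out = 835.2 lbmol/h; y_Q = 484.1 / 835.2 = 0.5795.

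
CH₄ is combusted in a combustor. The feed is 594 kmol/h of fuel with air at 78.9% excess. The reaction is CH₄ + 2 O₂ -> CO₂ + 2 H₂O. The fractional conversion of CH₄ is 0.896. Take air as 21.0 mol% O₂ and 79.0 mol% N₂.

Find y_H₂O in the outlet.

0.0993

Stoichiometric O₂ = 2 × 594 = 1188 kmol/h; O₂ fed = 1188 × 1.789 = 2125 kmol/h.
N₂ fed = 2125 × 79/21 = 7995 kmol/h.
Fuel reacted = 0.896 × 594 → ξ = 532.2 kmol/h.
Outlet (n = n₀ + ν ξ):
  CH₄: 594 − 1(532.2) = 61.78
  O₂: 2125 − 2(532.2) = 1061
  N₂: 7995 (inert)
  CO₂: 0 + 1(532.2) = 532.2
  H₂O: 0 + 2(532.2) = 1064
Total out = 10710 kmol/h; y_H₂O = 1064 / 10710 = 0.09935.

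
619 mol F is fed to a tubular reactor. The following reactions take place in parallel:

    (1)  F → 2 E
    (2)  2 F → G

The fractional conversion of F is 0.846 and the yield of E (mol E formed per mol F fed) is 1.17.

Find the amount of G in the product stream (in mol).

Yield of E: 2ξ₁ / 619 = 1.17 → ξ₁ = 362.1 mol.
Conversion of F: 1ξ₁ + 2ξ₂ = 0.846 × 619 = 523.7 → ξ₂ = 80.78 mol.
Outlet amounts (n = n₀ + Σ ν·ξ):
  F: 619 − 1(362.1) − 2(80.78) = 95.33
  E: 0 + 2(362.1) = 724.2
  G: 0 + 1(80.78) = 80.78

80.8 mol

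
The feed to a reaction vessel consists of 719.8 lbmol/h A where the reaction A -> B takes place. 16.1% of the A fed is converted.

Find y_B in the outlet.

0.161

A reacted = 0.161 × 719.8 = 115.9 lbmol/h; ν_A = −1, so ξ = 115.9/1 = 115.9 lbmol/h.
Outlet amounts (n = n₀ + ν ξ):
  A: 719.8 − 1(115.9) = 603.9
  B: 0 + 1(115.9) = 115.9
Total out = 719.8 lbmol/h; y_B = 115.9 / 719.8 = 0.161.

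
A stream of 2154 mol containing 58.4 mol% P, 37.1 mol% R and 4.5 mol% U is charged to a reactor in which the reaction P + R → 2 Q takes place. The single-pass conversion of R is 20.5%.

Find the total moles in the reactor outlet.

R reacted = 0.205 × 799.1 = 163.8 mol; ν_R = −1, so ξ = 163.8/1 = 163.8 mol.
Outlet amounts (n = n₀ + ν ξ):
  P: 1258 − 1(163.8) = 1094
  R: 799.1 − 1(163.8) = 635.3
  Q: 0 + 2(163.8) = 327.6
  U: 96.93 (inert)
Total out = 1094 + 635.3 + 327.6 + 96.93 = 2154 mol.

2150 mol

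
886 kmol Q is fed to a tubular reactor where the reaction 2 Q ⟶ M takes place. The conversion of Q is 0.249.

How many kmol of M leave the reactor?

Q reacted = 0.249 × 886 = 220.6 kmol; ν_Q = −2, so ξ = 220.6/2 = 110.3 kmol.
Outlet amounts (n = n₀ + ν ξ):
  Q: 886 − 2(110.3) = 665.4
  M: 0 + 1(110.3) = 110.3

110 kmol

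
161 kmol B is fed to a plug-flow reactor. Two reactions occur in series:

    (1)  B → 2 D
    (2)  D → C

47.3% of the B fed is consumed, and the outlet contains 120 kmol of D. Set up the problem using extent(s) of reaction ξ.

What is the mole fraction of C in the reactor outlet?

0.136

Conversion of B: B consumed = 1ξ₁ = 0.473 × 161 → ξ₁ = 76.15 kmol.
D balance: n_D = 0 + 2ξ₁ − 1ξ₂ = 120 → ξ₂ = (2·76.15 − 120)/1 = 32.31 kmol.
Outlet amounts (n = n₀ + Σ ν·ξ):
  B: 161 − 1(76.15) = 84.85
  D: 0 + 2(76.15) − 1(32.31) = 120
  C: 0 + 1(32.31) = 32.31
Total out = 237.2 kmol; y_C = 32.31 / 237.2 = 0.1362.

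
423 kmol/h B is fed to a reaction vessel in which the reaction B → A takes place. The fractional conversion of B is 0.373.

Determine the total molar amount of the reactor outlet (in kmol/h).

B reacted = 0.373 × 423 = 157.8 kmol/h; ν_B = −1, so ξ = 157.8/1 = 157.8 kmol/h.
Outlet amounts (n = n₀ + ν ξ):
  B: 423 − 1(157.8) = 265.2
  A: 0 + 1(157.8) = 157.8
Total out = 265.2 + 157.8 = 423 kmol/h.

423 kmol/h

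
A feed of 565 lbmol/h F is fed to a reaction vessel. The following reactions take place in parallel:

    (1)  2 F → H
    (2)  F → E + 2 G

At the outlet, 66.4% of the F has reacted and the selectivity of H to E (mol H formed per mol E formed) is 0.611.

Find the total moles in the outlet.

Conversion of F: F consumed = 0.664 × 565 = 375.2 lbmol/h = 2ξ₁ + 1ξ₂.
Selectivity: 1ξ₁ / (1ξ₂) = 0.611 → ξ₁ = 0.611 ξ₂.
Substitute: (2·0.611 + 1) ξ₂ = 375.2 → ξ₂ = 168.8 lbmol/h, ξ₁ = 103.2 lbmol/h.
Outlet amounts (n = n₀ + Σ ν·ξ):
  F: 565 − 2(103.2) − 1(168.8) = 189.8
  H: 0 + 1(103.2) = 103.2
  E: 0 + 1(168.8) = 168.8
  G: 0 + 2(168.8) = 337.7
Total out = 189.8 + 103.2 + 168.8 + 337.7 = 799.5 lbmol/h.

800 lbmol/h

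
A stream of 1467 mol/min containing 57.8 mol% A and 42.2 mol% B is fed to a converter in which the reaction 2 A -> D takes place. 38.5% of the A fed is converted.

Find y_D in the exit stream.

0.125

A reacted = 0.385 × 847.9 = 326.5 mol/min; ν_A = −2, so ξ = 326.5/2 = 163.2 mol/min.
Outlet amounts (n = n₀ + ν ξ):
  A: 847.9 − 2(163.2) = 521.5
  D: 0 + 1(163.2) = 163.2
  B: 619.1 (inert)
Total out = 1304 mol/min; y_D = 163.2 / 1304 = 0.1252.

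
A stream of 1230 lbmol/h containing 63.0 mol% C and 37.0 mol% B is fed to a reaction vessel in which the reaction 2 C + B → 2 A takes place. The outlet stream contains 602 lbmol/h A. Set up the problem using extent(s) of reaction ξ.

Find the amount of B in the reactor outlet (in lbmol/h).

For A: n = n₀ + 2ξ → 602 = 0 + 2ξ, giving ξ = 301 lbmol/h.
Outlet amounts (n = n₀ + ν ξ):
  C: 774.9 − 2(301) = 172.9
  B: 455.1 − 1(301) = 154.1
  A: 0 + 2(301) = 602

154 lbmol/h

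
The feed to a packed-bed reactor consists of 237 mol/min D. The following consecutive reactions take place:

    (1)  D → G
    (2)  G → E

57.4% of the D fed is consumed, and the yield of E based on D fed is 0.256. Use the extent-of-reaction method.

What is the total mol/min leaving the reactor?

Conversion of D: D consumed = 1ξ₁ = 0.574 × 237 → ξ₁ = 136 mol/min.
Yield of E: 1ξ₂ / 237 = 0.256 → ξ₂ = 60.67 mol/min.
Outlet amounts (n = n₀ + Σ ν·ξ):
  D: 237 − 1(136) = 101
  G: 0 + 1(136) − 1(60.67) = 75.37
  E: 0 + 1(60.67) = 60.67
Total out = 101 + 75.37 + 60.67 = 237 mol/min.

237 mol/min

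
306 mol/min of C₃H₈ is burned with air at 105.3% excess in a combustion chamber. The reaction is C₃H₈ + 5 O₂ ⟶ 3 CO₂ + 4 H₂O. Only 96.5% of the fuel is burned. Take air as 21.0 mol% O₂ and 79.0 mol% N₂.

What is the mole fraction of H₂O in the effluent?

Stoichiometric O₂ = 5 × 306 = 1530 mol/min; O₂ fed = 1530 × 2.053 = 3141 mol/min.
N₂ fed = 3141 × 79/21 = 11820 mol/min.
Fuel reacted = 0.965 × 306 → ξ = 295.3 mol/min.
Outlet (n = n₀ + ν ξ):
  C₃H₈: 306 − 1(295.3) = 10.71
  O₂: 3141 − 5(295.3) = 1665
  N₂: 11820 (inert)
  CO₂: 0 + 3(295.3) = 885.9
  H₂O: 0 + 4(295.3) = 1181
Total out = 15560 mol/min; y_H₂O = 1181 / 15560 = 0.07592.

0.0759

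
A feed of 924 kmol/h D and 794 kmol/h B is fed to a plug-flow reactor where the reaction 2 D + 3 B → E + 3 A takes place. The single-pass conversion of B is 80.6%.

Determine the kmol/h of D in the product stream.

497 kmol/h

B reacted = 0.806 × 794 = 640 kmol/h; ν_B = −3, so ξ = 640/3 = 213.3 kmol/h.
Outlet amounts (n = n₀ + ν ξ):
  D: 924 − 2(213.3) = 497.4
  B: 794 − 3(213.3) = 154
  E: 0 + 1(213.3) = 213.3
  A: 0 + 3(213.3) = 640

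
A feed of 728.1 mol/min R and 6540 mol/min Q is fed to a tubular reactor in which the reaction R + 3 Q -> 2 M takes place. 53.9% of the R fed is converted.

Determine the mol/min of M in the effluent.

785 mol/min

R reacted = 0.539 × 728.1 = 392.4 mol/min; ν_R = −1, so ξ = 392.4/1 = 392.4 mol/min.
Outlet amounts (n = n₀ + ν ξ):
  R: 728.1 − 1(392.4) = 335.7
  Q: 6540 − 3(392.4) = 5363
  M: 0 + 2(392.4) = 784.9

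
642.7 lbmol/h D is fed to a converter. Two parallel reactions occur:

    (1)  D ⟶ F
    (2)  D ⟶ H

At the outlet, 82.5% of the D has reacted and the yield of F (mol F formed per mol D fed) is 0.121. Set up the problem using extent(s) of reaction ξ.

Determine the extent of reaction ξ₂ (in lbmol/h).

ξ₂ = 452 lbmol/h

Yield of F: 1ξ₁ / 642.7 = 0.121 → ξ₁ = 77.77 lbmol/h.
Conversion of D: 1ξ₁ + 1ξ₂ = 0.825 × 642.7 = 530.2 → ξ₂ = 452.5 lbmol/h.
Outlet amounts (n = n₀ + Σ ν·ξ):
  D: 642.7 − 1(77.77) − 1(452.5) = 112.5
  F: 0 + 1(77.77) = 77.77
  H: 0 + 1(452.5) = 452.5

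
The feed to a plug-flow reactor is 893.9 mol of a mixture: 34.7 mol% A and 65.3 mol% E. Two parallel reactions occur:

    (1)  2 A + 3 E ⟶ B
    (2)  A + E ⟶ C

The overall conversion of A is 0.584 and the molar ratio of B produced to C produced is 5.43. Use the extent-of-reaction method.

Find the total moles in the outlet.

547 mol

Conversion of A: A consumed = 0.584 × 310.2 = 181.1 mol = 2ξ₁ + 1ξ₂.
Selectivity: 1ξ₁ / (1ξ₂) = 5.43 → ξ₁ = 5.43 ξ₂.
Substitute: (2·5.43 + 1) ξ₂ = 181.1 → ξ₂ = 15.27 mol, ξ₁ = 82.94 mol.
Outlet amounts (n = n₀ + Σ ν·ξ):
  A: 310.2 − 2(82.94) − 1(15.27) = 129
  E: 583.7 − 3(82.94) − 1(15.27) = 319.6
  B: 0 + 1(82.94) = 82.94
  C: 0 + 1(15.27) = 15.27
Total out = 129 + 319.6 + 82.94 + 15.27 = 546.9 mol.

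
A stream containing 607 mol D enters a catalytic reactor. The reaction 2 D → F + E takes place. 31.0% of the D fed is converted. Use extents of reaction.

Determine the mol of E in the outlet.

D reacted = 0.31 × 607 = 188.2 mol; ν_D = −2, so ξ = 188.2/2 = 94.08 mol.
Outlet amounts (n = n₀ + ν ξ):
  D: 607 − 2(94.08) = 418.8
  F: 0 + 1(94.08) = 94.08
  E: 0 + 1(94.08) = 94.08

94.1 mol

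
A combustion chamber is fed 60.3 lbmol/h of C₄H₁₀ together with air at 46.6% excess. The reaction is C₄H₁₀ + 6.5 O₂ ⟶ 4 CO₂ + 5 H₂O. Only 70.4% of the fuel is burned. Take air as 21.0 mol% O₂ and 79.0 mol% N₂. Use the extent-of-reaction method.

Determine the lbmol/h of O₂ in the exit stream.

299 lbmol/h

Stoichiometric O₂ = 6.5 × 60.3 = 391.9 lbmol/h; O₂ fed = 391.9 × 1.466 = 574.6 lbmol/h.
N₂ fed = 574.6 × 79/21 = 2162 lbmol/h.
Fuel reacted = 0.704 × 60.3 → ξ = 42.45 lbmol/h.
Outlet (n = n₀ + ν ξ):
  C₄H₁₀: 60.3 − 1(42.45) = 17.85
  O₂: 574.6 − 6.5(42.45) = 298.7
  N₂: 2162 (inert)
  CO₂: 0 + 4(42.45) = 169.8
  H₂O: 0 + 5(42.45) = 212.3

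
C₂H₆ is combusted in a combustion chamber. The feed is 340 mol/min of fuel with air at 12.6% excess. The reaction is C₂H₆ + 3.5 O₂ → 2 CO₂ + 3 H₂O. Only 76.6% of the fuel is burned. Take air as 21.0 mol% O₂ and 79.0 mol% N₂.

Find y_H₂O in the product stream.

Stoichiometric O₂ = 3.5 × 340 = 1190 mol/min; O₂ fed = 1190 × 1.126 = 1340 mol/min.
N₂ fed = 1340 × 79/21 = 5041 mol/min.
Fuel reacted = 0.766 × 340 → ξ = 260.4 mol/min.
Outlet (n = n₀ + ν ξ):
  C₂H₆: 340 − 1(260.4) = 79.56
  O₂: 1340 − 3.5(260.4) = 428.4
  N₂: 5041 (inert)
  CO₂: 0 + 2(260.4) = 520.9
  H₂O: 0 + 3(260.4) = 781.3
Total out = 6851 mol/min; y_H₂O = 781.3 / 6851 = 0.114.

0.114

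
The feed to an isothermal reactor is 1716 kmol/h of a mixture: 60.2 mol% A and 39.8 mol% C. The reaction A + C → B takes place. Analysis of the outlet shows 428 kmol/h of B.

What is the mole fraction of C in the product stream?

For B: n = n₀ + 1ξ → 428 = 0 + 1ξ, giving ξ = 428 kmol/h.
Outlet amounts (n = n₀ + ν ξ):
  A: 1033 − 1(428) = 605
  C: 683 − 1(428) = 255
  B: 0 + 1(428) = 428
Total out = 1288 kmol/h; y_C = 255 / 1288 = 0.198.

0.198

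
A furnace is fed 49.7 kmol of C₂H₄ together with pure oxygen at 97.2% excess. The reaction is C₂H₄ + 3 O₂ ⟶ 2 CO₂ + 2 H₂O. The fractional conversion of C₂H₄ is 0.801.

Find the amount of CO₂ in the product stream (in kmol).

79.6 kmol

Stoichiometric O₂ = 3 × 49.7 = 149.1 kmol; O₂ fed = 149.1 × 1.972 = 294 kmol.
Fuel reacted = 0.801 × 49.7 → ξ = 39.81 kmol.
Outlet (n = n₀ + ν ξ):
  C₂H₄: 49.7 − 1(39.81) = 9.89
  O₂: 294 − 3(39.81) = 174.6
  CO₂: 0 + 2(39.81) = 79.62
  H₂O: 0 + 2(39.81) = 79.62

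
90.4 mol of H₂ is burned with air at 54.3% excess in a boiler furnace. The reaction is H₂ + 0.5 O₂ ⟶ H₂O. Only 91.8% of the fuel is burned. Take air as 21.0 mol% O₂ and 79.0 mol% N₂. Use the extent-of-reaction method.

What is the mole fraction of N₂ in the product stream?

Stoichiometric O₂ = 0.5 × 90.4 = 45.2 mol; O₂ fed = 45.2 × 1.543 = 69.74 mol.
N₂ fed = 69.74 × 79/21 = 262.4 mol.
Fuel reacted = 0.918 × 90.4 → ξ = 82.99 mol.
Outlet (n = n₀ + ν ξ):
  H₂: 90.4 − 1(82.99) = 7.413
  O₂: 69.74 − 0.5(82.99) = 28.25
  N₂: 262.4 (inert)
  H₂O: 0 + 1(82.99) = 82.99
Total out = 381 mol; y_N₂ = 262.4 / 381 = 0.6886.

0.689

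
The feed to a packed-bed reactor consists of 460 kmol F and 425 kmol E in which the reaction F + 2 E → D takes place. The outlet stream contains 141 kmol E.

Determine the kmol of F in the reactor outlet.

For E: n = n₀ − 2ξ → 141 = 425 − 2ξ, giving ξ = 142 kmol.
Outlet amounts (n = n₀ + ν ξ):
  F: 460 − 1(142) = 318
  E: 425 − 2(142) = 141
  D: 0 + 1(142) = 142

318 kmol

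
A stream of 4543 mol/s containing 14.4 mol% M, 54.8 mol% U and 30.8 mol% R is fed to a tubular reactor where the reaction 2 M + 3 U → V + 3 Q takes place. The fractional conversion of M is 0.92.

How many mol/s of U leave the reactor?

1590 mol/s

M reacted = 0.92 × 654.2 = 601.9 mol/s; ν_M = −2, so ξ = 601.9/2 = 300.9 mol/s.
Outlet amounts (n = n₀ + ν ξ):
  M: 654.2 − 2(300.9) = 52.34
  U: 2490 − 3(300.9) = 1587
  V: 0 + 1(300.9) = 300.9
  Q: 0 + 3(300.9) = 902.8
  R: 1399 (inert)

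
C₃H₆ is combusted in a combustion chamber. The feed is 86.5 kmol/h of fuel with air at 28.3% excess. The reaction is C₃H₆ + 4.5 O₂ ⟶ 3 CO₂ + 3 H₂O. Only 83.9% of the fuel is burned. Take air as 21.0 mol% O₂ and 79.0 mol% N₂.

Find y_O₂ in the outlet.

Stoichiometric O₂ = 4.5 × 86.5 = 389.2 kmol/h; O₂ fed = 389.2 × 1.283 = 499.4 kmol/h.
N₂ fed = 499.4 × 79/21 = 1879 kmol/h.
Fuel reacted = 0.839 × 86.5 → ξ = 72.57 kmol/h.
Outlet (n = n₀ + ν ξ):
  C₃H₆: 86.5 − 1(72.57) = 13.93
  O₂: 499.4 − 4.5(72.57) = 172.8
  N₂: 1879 (inert)
  CO₂: 0 + 3(72.57) = 217.7
  H₂O: 0 + 3(72.57) = 217.7
Total out = 2501 kmol/h; y_O₂ = 172.8 / 2501 = 0.06911.

0.0691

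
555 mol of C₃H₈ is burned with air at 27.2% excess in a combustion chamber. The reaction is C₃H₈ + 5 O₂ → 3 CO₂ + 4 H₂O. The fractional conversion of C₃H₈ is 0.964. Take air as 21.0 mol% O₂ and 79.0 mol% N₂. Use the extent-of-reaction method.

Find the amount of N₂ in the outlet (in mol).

13300 mol

Stoichiometric O₂ = 5 × 555 = 2775 mol; O₂ fed = 2775 × 1.272 = 3530 mol.
N₂ fed = 3530 × 79/21 = 13280 mol.
Fuel reacted = 0.964 × 555 → ξ = 535 mol.
Outlet (n = n₀ + ν ξ):
  C₃H₈: 555 − 1(535) = 19.98
  O₂: 3530 − 5(535) = 854.7
  N₂: 13280 (inert)
  CO₂: 0 + 3(535) = 1605
  H₂O: 0 + 4(535) = 2140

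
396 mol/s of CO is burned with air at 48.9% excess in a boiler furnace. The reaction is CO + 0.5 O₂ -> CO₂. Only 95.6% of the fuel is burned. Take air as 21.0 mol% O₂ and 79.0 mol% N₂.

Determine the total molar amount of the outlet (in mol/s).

1610 mol/s

Stoichiometric O₂ = 0.5 × 396 = 198 mol/s; O₂ fed = 198 × 1.489 = 294.8 mol/s.
N₂ fed = 294.8 × 79/21 = 1109 mol/s.
Fuel reacted = 0.956 × 396 → ξ = 378.6 mol/s.
Outlet (n = n₀ + ν ξ):
  CO: 396 − 1(378.6) = 17.42
  O₂: 294.8 − 0.5(378.6) = 105.5
  N₂: 1109 (inert)
  CO₂: 0 + 1(378.6) = 378.6
Total out = 17.42 + 105.5 + 1109 + 378.6 = 1611 mol/s.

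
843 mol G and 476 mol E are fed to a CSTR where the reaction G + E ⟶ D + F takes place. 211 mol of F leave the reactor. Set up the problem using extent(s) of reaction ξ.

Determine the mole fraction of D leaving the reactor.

0.16

For F: n = n₀ + 1ξ → 211 = 0 + 1ξ, giving ξ = 211 mol.
Outlet amounts (n = n₀ + ν ξ):
  G: 843 − 1(211) = 632
  E: 476 − 1(211) = 265
  D: 0 + 1(211) = 211
  F: 0 + 1(211) = 211
Total out = 1319 mol; y_D = 211 / 1319 = 0.16.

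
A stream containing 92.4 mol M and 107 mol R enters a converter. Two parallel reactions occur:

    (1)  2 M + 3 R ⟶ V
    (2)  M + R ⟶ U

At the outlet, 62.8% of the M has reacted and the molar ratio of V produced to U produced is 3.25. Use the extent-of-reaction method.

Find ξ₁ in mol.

Conversion of M: M consumed = 0.628 × 92.4 = 58.03 mol = 2ξ₁ + 1ξ₂.
Selectivity: 1ξ₁ / (1ξ₂) = 3.25 → ξ₁ = 3.25 ξ₂.
Substitute: (2·3.25 + 1) ξ₂ = 58.03 → ξ₂ = 7.737 mol, ξ₁ = 25.15 mol.
Outlet amounts (n = n₀ + Σ ν·ξ):
  M: 92.4 − 2(25.15) − 1(7.737) = 34.37
  R: 107 − 3(25.15) − 1(7.737) = 23.83
  V: 0 + 1(25.15) = 25.15
  U: 0 + 1(7.737) = 7.737

ξ₁ = 25.1 mol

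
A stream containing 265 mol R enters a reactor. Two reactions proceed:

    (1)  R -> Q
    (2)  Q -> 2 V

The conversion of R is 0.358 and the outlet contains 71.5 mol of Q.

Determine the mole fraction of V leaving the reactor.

0.162

Conversion of R: R consumed = 1ξ₁ = 0.358 × 265 → ξ₁ = 94.87 mol.
Q balance: n_Q = 0 + 1ξ₁ − 1ξ₂ = 71.5 → ξ₂ = (1·94.87 − 71.5)/1 = 23.37 mol.
Outlet amounts (n = n₀ + Σ ν·ξ):
  R: 265 − 1(94.87) = 170.1
  Q: 0 + 1(94.87) − 1(23.37) = 71.5
  V: 0 + 2(23.37) = 46.74
Total out = 288.4 mol; y_V = 46.74 / 288.4 = 0.1621.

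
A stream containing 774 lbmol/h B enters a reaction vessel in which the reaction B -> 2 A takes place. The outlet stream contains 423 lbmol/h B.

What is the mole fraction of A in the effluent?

0.624

For B: n = n₀ − 1ξ → 423 = 774 − 1ξ, giving ξ = 351 lbmol/h.
Outlet amounts (n = n₀ + ν ξ):
  B: 774 − 1(351) = 423
  A: 0 + 2(351) = 702
Total out = 1125 lbmol/h; y_A = 702 / 1125 = 0.624.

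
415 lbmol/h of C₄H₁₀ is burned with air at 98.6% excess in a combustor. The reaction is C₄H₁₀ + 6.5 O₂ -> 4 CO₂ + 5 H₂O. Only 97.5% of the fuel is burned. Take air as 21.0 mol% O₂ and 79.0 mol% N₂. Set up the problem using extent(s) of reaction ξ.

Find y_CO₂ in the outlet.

Stoichiometric O₂ = 6.5 × 415 = 2698 lbmol/h; O₂ fed = 2698 × 1.986 = 5357 lbmol/h.
N₂ fed = 5357 × 79/21 = 20150 lbmol/h.
Fuel reacted = 0.975 × 415 → ξ = 404.6 lbmol/h.
Outlet (n = n₀ + ν ξ):
  C₄H₁₀: 415 − 1(404.6) = 10.38
  O₂: 5357 − 6.5(404.6) = 2727
  N₂: 20150 (inert)
  CO₂: 0 + 4(404.6) = 1618
  H₂O: 0 + 5(404.6) = 2023
Total out = 26530 lbmol/h; y_CO₂ = 1618 / 26530 = 0.061.

0.061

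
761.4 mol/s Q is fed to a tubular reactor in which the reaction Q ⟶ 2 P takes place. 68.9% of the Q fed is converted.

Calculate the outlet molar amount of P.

1050 mol/s

Q reacted = 0.689 × 761.4 = 524.6 mol/s; ν_Q = −1, so ξ = 524.6/1 = 524.6 mol/s.
Outlet amounts (n = n₀ + ν ξ):
  Q: 761.4 − 1(524.6) = 236.8
  P: 0 + 2(524.6) = 1049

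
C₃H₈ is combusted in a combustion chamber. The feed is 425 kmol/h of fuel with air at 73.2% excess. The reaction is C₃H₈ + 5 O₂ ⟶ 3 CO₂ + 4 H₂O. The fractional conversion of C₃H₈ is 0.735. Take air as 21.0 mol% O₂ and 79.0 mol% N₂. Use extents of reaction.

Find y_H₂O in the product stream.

0.0684

Stoichiometric O₂ = 5 × 425 = 2125 kmol/h; O₂ fed = 2125 × 1.732 = 3680 kmol/h.
N₂ fed = 3680 × 79/21 = 13850 kmol/h.
Fuel reacted = 0.735 × 425 → ξ = 312.4 kmol/h.
Outlet (n = n₀ + ν ξ):
  C₃H₈: 425 − 1(312.4) = 112.6
  O₂: 3680 − 5(312.4) = 2119
  N₂: 13850 (inert)
  CO₂: 0 + 3(312.4) = 937.1
  H₂O: 0 + 4(312.4) = 1250
Total out = 18260 kmol/h; y_H₂O = 1250 / 18260 = 0.06841.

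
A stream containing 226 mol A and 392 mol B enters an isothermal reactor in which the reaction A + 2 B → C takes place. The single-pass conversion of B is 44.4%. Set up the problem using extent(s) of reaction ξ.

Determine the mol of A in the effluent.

139 mol

B reacted = 0.444 × 392 = 174 mol; ν_B = −2, so ξ = 174/2 = 87.02 mol.
Outlet amounts (n = n₀ + ν ξ):
  A: 226 − 1(87.02) = 139
  B: 392 − 2(87.02) = 218
  C: 0 + 1(87.02) = 87.02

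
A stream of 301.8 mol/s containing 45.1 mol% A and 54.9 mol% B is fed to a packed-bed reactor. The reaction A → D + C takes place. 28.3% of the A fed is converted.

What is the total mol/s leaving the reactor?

A reacted = 0.283 × 136.1 = 38.52 mol/s; ν_A = −1, so ξ = 38.52/1 = 38.52 mol/s.
Outlet amounts (n = n₀ + ν ξ):
  A: 136.1 − 1(38.52) = 97.59
  D: 0 + 1(38.52) = 38.52
  C: 0 + 1(38.52) = 38.52
  B: 165.7 (inert)
Total out = 97.59 + 38.52 + 38.52 + 165.7 = 340.3 mol/s.

340 mol/s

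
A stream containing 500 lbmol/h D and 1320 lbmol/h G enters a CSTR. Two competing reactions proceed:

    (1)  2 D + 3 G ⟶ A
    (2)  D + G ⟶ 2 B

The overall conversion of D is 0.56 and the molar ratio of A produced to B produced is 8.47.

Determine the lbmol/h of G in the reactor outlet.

Conversion of D: D consumed = 0.56 × 500 = 280 lbmol/h = 2ξ₁ + 1ξ₂.
Selectivity: 1ξ₁ / (2ξ₂) = 8.47 → ξ₁ = 16.94 ξ₂.
Substitute: (2·16.94 + 1) ξ₂ = 280 → ξ₂ = 8.028 lbmol/h, ξ₁ = 136 lbmol/h.
Outlet amounts (n = n₀ + Σ ν·ξ):
  D: 500 − 2(136) − 1(8.028) = 220
  G: 1320 − 3(136) − 1(8.028) = 904
  A: 0 + 1(136) = 136
  B: 0 + 2(8.028) = 16.06

904 lbmol/h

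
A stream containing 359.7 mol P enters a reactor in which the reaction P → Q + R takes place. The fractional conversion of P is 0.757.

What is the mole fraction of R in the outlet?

P reacted = 0.757 × 359.7 = 272.3 mol; ν_P = −1, so ξ = 272.3/1 = 272.3 mol.
Outlet amounts (n = n₀ + ν ξ):
  P: 359.7 − 1(272.3) = 87.41
  Q: 0 + 1(272.3) = 272.3
  R: 0 + 1(272.3) = 272.3
Total out = 632 mol; y_R = 272.3 / 632 = 0.4308.

0.431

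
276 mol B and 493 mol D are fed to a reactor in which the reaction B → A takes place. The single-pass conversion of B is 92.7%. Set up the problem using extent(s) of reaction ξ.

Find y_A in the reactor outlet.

0.333

B reacted = 0.927 × 276 = 255.9 mol; ν_B = −1, so ξ = 255.9/1 = 255.9 mol.
Outlet amounts (n = n₀ + ν ξ):
  B: 276 − 1(255.9) = 20.15
  A: 0 + 1(255.9) = 255.9
  D: 493 (inert)
Total out = 769 mol; y_A = 255.9 / 769 = 0.3327.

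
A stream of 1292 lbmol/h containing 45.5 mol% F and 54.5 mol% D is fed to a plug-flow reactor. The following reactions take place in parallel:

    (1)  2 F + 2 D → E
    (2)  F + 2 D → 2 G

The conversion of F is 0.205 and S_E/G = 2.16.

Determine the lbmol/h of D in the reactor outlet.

571 lbmol/h

Conversion of F: F consumed = 0.205 × 587.9 = 120.5 lbmol/h = 2ξ₁ + 1ξ₂.
Selectivity: 1ξ₁ / (2ξ₂) = 2.16 → ξ₁ = 4.32 ξ₂.
Substitute: (2·4.32 + 1) ξ₂ = 120.5 → ξ₂ = 12.5 lbmol/h, ξ₁ = 54.01 lbmol/h.
Outlet amounts (n = n₀ + Σ ν·ξ):
  F: 587.9 − 2(54.01) − 1(12.5) = 467.3
  D: 704.1 − 2(54.01) − 2(12.5) = 571.1
  E: 0 + 1(54.01) = 54.01
  G: 0 + 2(12.5) = 25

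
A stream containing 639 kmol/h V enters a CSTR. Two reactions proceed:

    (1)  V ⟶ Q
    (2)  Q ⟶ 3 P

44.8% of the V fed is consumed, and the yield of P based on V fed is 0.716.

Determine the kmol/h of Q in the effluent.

134 kmol/h

Conversion of V: V consumed = 1ξ₁ = 0.448 × 639 → ξ₁ = 286.3 kmol/h.
Yield of P: 3ξ₂ / 639 = 0.716 → ξ₂ = 152.5 kmol/h.
Outlet amounts (n = n₀ + Σ ν·ξ):
  V: 639 − 1(286.3) = 352.7
  Q: 0 + 1(286.3) − 1(152.5) = 133.8
  P: 0 + 3(152.5) = 457.5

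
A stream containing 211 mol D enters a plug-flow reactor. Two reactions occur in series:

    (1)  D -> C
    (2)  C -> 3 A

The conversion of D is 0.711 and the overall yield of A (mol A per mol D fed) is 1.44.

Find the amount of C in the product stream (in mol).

Conversion of D: D consumed = 1ξ₁ = 0.711 × 211 → ξ₁ = 150 mol.
Yield of A: 3ξ₂ / 211 = 1.44 → ξ₂ = 101.3 mol.
Outlet amounts (n = n₀ + Σ ν·ξ):
  D: 211 − 1(150) = 60.98
  C: 0 + 1(150) − 1(101.3) = 48.74
  A: 0 + 3(101.3) = 303.8

48.7 mol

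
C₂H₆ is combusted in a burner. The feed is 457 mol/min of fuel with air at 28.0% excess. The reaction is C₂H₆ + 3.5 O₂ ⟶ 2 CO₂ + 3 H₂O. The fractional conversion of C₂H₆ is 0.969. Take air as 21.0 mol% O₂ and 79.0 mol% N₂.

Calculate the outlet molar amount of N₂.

Stoichiometric O₂ = 3.5 × 457 = 1600 mol/min; O₂ fed = 1600 × 1.280 = 2047 mol/min.
N₂ fed = 2047 × 79/21 = 7702 mol/min.
Fuel reacted = 0.969 × 457 → ξ = 442.8 mol/min.
Outlet (n = n₀ + ν ξ):
  C₂H₆: 457 − 1(442.8) = 14.17
  O₂: 2047 − 3.5(442.8) = 497.4
  N₂: 7702 (inert)
  CO₂: 0 + 2(442.8) = 885.7
  H₂O: 0 + 3(442.8) = 1328

7700 mol/min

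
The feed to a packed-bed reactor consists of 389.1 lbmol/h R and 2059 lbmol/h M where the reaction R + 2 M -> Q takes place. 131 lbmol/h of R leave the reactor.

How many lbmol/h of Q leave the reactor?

For R: n = n₀ − 1ξ → 131 = 389.1 − 1ξ, giving ξ = 258.1 lbmol/h.
Outlet amounts (n = n₀ + ν ξ):
  R: 389.1 − 1(258.1) = 131
  M: 2059 − 2(258.1) = 1543
  Q: 0 + 1(258.1) = 258.1

258 lbmol/h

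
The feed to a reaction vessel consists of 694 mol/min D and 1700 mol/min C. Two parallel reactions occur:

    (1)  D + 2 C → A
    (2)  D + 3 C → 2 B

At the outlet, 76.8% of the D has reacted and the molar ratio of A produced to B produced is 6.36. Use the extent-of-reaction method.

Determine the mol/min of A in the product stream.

494 mol/min

Conversion of D: D consumed = 0.768 × 694 = 533 mol/min = 1ξ₁ + 1ξ₂.
Selectivity: 1ξ₁ / (2ξ₂) = 6.36 → ξ₁ = 12.72 ξ₂.
Substitute: (1·12.72 + 1) ξ₂ = 533 → ξ₂ = 38.85 mol/min, ξ₁ = 494.1 mol/min.
Outlet amounts (n = n₀ + Σ ν·ξ):
  D: 694 − 1(494.1) − 1(38.85) = 161
  C: 1700 − 2(494.1) − 3(38.85) = 595.2
  A: 0 + 1(494.1) = 494.1
  B: 0 + 2(38.85) = 77.7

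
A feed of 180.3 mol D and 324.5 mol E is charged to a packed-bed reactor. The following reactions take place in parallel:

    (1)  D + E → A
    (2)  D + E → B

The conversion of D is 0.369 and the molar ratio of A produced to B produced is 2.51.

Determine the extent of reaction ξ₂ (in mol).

Conversion of D: D consumed = 0.369 × 180.3 = 66.53 mol = 1ξ₁ + 1ξ₂.
Selectivity: 1ξ₁ / (1ξ₂) = 2.51 → ξ₁ = 2.51 ξ₂.
Substitute: (1·2.51 + 1) ξ₂ = 66.53 → ξ₂ = 18.95 mol, ξ₁ = 47.58 mol.
Outlet amounts (n = n₀ + Σ ν·ξ):
  D: 180.3 − 1(47.58) − 1(18.95) = 113.8
  E: 324.5 − 1(47.58) − 1(18.95) = 258
  A: 0 + 1(47.58) = 47.58
  B: 0 + 1(18.95) = 18.95

ξ₂ = 19 mol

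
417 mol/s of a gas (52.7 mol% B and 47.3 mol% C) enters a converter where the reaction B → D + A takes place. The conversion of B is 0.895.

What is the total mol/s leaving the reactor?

614 mol/s

B reacted = 0.895 × 219.8 = 196.7 mol/s; ν_B = −1, so ξ = 196.7/1 = 196.7 mol/s.
Outlet amounts (n = n₀ + ν ξ):
  B: 219.8 − 1(196.7) = 23.07
  D: 0 + 1(196.7) = 196.7
  A: 0 + 1(196.7) = 196.7
  C: 197.2 (inert)
Total out = 23.07 + 196.7 + 196.7 + 197.2 = 613.7 mol/s.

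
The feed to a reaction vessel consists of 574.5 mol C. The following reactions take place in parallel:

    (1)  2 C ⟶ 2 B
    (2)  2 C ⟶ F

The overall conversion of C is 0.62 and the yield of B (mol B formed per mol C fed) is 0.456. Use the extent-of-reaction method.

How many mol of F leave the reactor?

Yield of B: 2ξ₁ / 574.5 = 0.456 → ξ₁ = 131 mol.
Conversion of C: 2ξ₁ + 2ξ₂ = 0.62 × 574.5 = 356.2 → ξ₂ = 47.11 mol.
Outlet amounts (n = n₀ + Σ ν·ξ):
  C: 574.5 − 2(131) − 2(47.11) = 218.3
  B: 0 + 2(131) = 262
  F: 0 + 1(47.11) = 47.11

47.1 mol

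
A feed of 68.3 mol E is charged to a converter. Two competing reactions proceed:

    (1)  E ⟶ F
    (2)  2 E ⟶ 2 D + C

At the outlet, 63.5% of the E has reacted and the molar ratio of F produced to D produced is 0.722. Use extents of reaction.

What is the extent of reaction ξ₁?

Conversion of E: E consumed = 0.635 × 68.3 = 43.37 mol = 1ξ₁ + 2ξ₂.
Selectivity: 1ξ₁ / (2ξ₂) = 0.722 → ξ₁ = 1.444 ξ₂.
Substitute: (1·1.444 + 2) ξ₂ = 43.37 → ξ₂ = 12.59 mol, ξ₁ = 18.18 mol.
Outlet amounts (n = n₀ + Σ ν·ξ):
  E: 68.3 − 1(18.18) − 2(12.59) = 24.93
  F: 0 + 1(18.18) = 18.18
  D: 0 + 2(12.59) = 25.19
  C: 0 + 1(12.59) = 12.59

ξ₁ = 18.2 mol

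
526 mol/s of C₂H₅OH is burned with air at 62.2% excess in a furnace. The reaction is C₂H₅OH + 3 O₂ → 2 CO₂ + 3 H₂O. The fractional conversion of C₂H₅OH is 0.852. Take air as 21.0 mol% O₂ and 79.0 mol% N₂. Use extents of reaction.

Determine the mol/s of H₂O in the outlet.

Stoichiometric O₂ = 3 × 526 = 1578 mol/s; O₂ fed = 1578 × 1.622 = 2560 mol/s.
N₂ fed = 2560 × 79/21 = 9629 mol/s.
Fuel reacted = 0.852 × 526 → ξ = 448.2 mol/s.
Outlet (n = n₀ + ν ξ):
  C₂H₅OH: 526 − 1(448.2) = 77.85
  O₂: 2560 − 3(448.2) = 1215
  N₂: 9629 (inert)
  CO₂: 0 + 2(448.2) = 896.3
  H₂O: 0 + 3(448.2) = 1344

1340 mol/s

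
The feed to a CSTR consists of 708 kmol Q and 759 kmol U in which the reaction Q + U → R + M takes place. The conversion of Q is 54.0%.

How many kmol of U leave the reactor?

377 kmol

Q reacted = 0.54 × 708 = 382.3 kmol; ν_Q = −1, so ξ = 382.3/1 = 382.3 kmol.
Outlet amounts (n = n₀ + ν ξ):
  Q: 708 − 1(382.3) = 325.7
  U: 759 − 1(382.3) = 376.7
  R: 0 + 1(382.3) = 382.3
  M: 0 + 1(382.3) = 382.3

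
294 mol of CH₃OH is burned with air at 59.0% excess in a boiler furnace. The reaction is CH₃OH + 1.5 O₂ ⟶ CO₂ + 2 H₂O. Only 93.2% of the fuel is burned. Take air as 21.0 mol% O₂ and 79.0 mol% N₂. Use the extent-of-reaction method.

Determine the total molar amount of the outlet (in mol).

Stoichiometric O₂ = 1.5 × 294 = 441 mol; O₂ fed = 441 × 1.590 = 701.2 mol.
N₂ fed = 701.2 × 79/21 = 2638 mol.
Fuel reacted = 0.932 × 294 → ξ = 274 mol.
Outlet (n = n₀ + ν ξ):
  CH₃OH: 294 − 1(274) = 19.99
  O₂: 701.2 − 1.5(274) = 290.2
  N₂: 2638 (inert)
  CO₂: 0 + 1(274) = 274
  H₂O: 0 + 2(274) = 548
Total out = 19.99 + 290.2 + 2638 + 274 + 548 = 3770 mol.

3770 mol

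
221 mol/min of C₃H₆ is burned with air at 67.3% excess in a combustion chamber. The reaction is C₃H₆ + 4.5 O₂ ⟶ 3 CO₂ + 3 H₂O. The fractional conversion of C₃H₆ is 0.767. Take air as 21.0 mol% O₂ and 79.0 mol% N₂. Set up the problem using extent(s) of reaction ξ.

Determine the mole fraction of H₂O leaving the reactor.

0.0618

Stoichiometric O₂ = 4.5 × 221 = 994.5 mol/min; O₂ fed = 994.5 × 1.673 = 1664 mol/min.
N₂ fed = 1664 × 79/21 = 6259 mol/min.
Fuel reacted = 0.767 × 221 → ξ = 169.5 mol/min.
Outlet (n = n₀ + ν ξ):
  C₃H₆: 221 − 1(169.5) = 51.49
  O₂: 1664 − 4.5(169.5) = 901
  N₂: 6259 (inert)
  CO₂: 0 + 3(169.5) = 508.5
  H₂O: 0 + 3(169.5) = 508.5
Total out = 8229 mol/min; y_H₂O = 508.5 / 8229 = 0.0618.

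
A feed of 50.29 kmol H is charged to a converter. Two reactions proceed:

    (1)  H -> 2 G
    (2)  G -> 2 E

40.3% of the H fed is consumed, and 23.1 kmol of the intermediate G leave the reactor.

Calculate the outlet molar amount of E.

34.9 kmol

Conversion of H: H consumed = 1ξ₁ = 0.403 × 50.29 → ξ₁ = 20.27 kmol.
G balance: n_G = 0 + 2ξ₁ − 1ξ₂ = 23.1 → ξ₂ = (2·20.27 − 23.1)/1 = 17.43 kmol.
Outlet amounts (n = n₀ + Σ ν·ξ):
  H: 50.29 − 1(20.27) = 30.02
  G: 0 + 2(20.27) − 1(17.43) = 23.1
  E: 0 + 2(17.43) = 34.87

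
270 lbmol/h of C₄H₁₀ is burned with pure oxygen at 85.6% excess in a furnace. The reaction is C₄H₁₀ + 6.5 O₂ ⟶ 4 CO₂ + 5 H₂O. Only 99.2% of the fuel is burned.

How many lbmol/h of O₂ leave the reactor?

1520 lbmol/h

Stoichiometric O₂ = 6.5 × 270 = 1755 lbmol/h; O₂ fed = 1755 × 1.856 = 3257 lbmol/h.
Fuel reacted = 0.992 × 270 → ξ = 267.8 lbmol/h.
Outlet (n = n₀ + ν ξ):
  C₄H₁₀: 270 − 1(267.8) = 2.16
  O₂: 3257 − 6.5(267.8) = 1516
  CO₂: 0 + 4(267.8) = 1071
  H₂O: 0 + 5(267.8) = 1339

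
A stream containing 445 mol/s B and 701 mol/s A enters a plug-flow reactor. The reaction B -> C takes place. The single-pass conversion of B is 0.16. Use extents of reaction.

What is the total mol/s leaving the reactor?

B reacted = 0.16 × 445 = 71.2 mol/s; ν_B = −1, so ξ = 71.2/1 = 71.2 mol/s.
Outlet amounts (n = n₀ + ν ξ):
  B: 445 − 1(71.2) = 373.8
  C: 0 + 1(71.2) = 71.2
  A: 701 (inert)
Total out = 373.8 + 71.2 + 701 = 1146 mol/s.

1150 mol/s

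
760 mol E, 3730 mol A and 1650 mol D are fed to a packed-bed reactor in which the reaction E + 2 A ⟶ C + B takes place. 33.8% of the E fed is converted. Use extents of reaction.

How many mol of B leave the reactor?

E reacted = 0.338 × 760 = 256.9 mol; ν_E = −1, so ξ = 256.9/1 = 256.9 mol.
Outlet amounts (n = n₀ + ν ξ):
  E: 760 − 1(256.9) = 503.1
  A: 3730 − 2(256.9) = 3216
  C: 0 + 1(256.9) = 256.9
  B: 0 + 1(256.9) = 256.9
  D: 1650 (inert)

257 mol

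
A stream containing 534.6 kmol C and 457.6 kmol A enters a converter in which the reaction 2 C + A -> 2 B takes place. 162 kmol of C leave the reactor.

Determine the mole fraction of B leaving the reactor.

For C: n = n₀ − 2ξ → 162 = 534.6 − 2ξ, giving ξ = 186.3 kmol.
Outlet amounts (n = n₀ + ν ξ):
  C: 534.6 − 2(186.3) = 162
  A: 457.6 − 1(186.3) = 271.3
  B: 0 + 2(186.3) = 372.6
Total out = 805.9 kmol; y_B = 372.6 / 805.9 = 0.4623.

0.462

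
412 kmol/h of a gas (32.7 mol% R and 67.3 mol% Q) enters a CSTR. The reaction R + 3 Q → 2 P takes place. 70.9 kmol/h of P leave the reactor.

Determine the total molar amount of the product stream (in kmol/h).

For P: n = n₀ + 2ξ → 70.9 = 0 + 2ξ, giving ξ = 35.45 kmol/h.
Outlet amounts (n = n₀ + ν ξ):
  R: 134.7 − 1(35.45) = 99.27
  Q: 277.3 − 3(35.45) = 170.9
  P: 0 + 2(35.45) = 70.9
Total out = 99.27 + 170.9 + 70.9 = 341.1 kmol/h.

341 kmol/h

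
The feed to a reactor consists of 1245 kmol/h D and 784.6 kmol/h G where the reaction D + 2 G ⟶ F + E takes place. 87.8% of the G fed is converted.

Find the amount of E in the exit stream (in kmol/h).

344 kmol/h

G reacted = 0.878 × 784.6 = 688.9 kmol/h; ν_G = −2, so ξ = 688.9/2 = 344.4 kmol/h.
Outlet amounts (n = n₀ + ν ξ):
  D: 1245 − 1(344.4) = 900.6
  G: 784.6 − 2(344.4) = 95.72
  F: 0 + 1(344.4) = 344.4
  E: 0 + 1(344.4) = 344.4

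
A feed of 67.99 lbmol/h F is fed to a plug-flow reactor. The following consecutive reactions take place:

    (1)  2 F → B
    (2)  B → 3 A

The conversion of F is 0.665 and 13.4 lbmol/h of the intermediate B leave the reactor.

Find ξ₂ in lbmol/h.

ξ₂ = 9.21 lbmol/h

Conversion of F: F consumed = 2ξ₁ = 0.665 × 67.99 → ξ₁ = 22.61 lbmol/h.
B balance: n_B = 0 + 1ξ₁ − 1ξ₂ = 13.4 → ξ₂ = (1·22.61 − 13.4)/1 = 9.207 lbmol/h.
Outlet amounts (n = n₀ + Σ ν·ξ):
  F: 67.99 − 2(22.61) = 22.78
  B: 0 + 1(22.61) − 1(9.207) = 13.4
  A: 0 + 3(9.207) = 27.62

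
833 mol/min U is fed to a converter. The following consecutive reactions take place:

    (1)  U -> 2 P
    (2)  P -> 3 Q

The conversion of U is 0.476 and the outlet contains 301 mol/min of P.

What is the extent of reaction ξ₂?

Conversion of U: U consumed = 1ξ₁ = 0.476 × 833 → ξ₁ = 396.5 mol/min.
P balance: n_P = 0 + 2ξ₁ − 1ξ₂ = 301 → ξ₂ = (2·396.5 − 301)/1 = 492 mol/min.
Outlet amounts (n = n₀ + Σ ν·ξ):
  U: 833 − 1(396.5) = 436.5
  P: 0 + 2(396.5) − 1(492) = 301
  Q: 0 + 3(492) = 1476

ξ₂ = 492 mol/min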